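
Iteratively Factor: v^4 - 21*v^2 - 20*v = (v + 4)*(v^3 - 4*v^2 - 5*v) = (v - 5)*(v + 4)*(v^2 + v) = v*(v - 5)*(v + 4)*(v + 1)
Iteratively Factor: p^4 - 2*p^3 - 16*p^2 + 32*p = (p + 4)*(p^3 - 6*p^2 + 8*p) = (p - 4)*(p + 4)*(p^2 - 2*p) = p*(p - 4)*(p + 4)*(p - 2)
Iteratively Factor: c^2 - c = (c)*(c - 1)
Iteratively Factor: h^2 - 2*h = (h)*(h - 2)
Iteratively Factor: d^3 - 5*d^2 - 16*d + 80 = (d - 4)*(d^2 - d - 20) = (d - 4)*(d + 4)*(d - 5)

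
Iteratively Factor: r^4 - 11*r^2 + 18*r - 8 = (r - 1)*(r^3 + r^2 - 10*r + 8) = (r - 1)*(r + 4)*(r^2 - 3*r + 2) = (r - 2)*(r - 1)*(r + 4)*(r - 1)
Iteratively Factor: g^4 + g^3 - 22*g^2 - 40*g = (g - 5)*(g^3 + 6*g^2 + 8*g) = g*(g - 5)*(g^2 + 6*g + 8) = g*(g - 5)*(g + 4)*(g + 2)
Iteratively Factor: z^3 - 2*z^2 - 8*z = (z + 2)*(z^2 - 4*z) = (z - 4)*(z + 2)*(z)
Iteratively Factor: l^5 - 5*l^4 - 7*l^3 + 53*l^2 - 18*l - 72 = (l + 1)*(l^4 - 6*l^3 - l^2 + 54*l - 72) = (l - 4)*(l + 1)*(l^3 - 2*l^2 - 9*l + 18) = (l - 4)*(l + 1)*(l + 3)*(l^2 - 5*l + 6) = (l - 4)*(l - 3)*(l + 1)*(l + 3)*(l - 2)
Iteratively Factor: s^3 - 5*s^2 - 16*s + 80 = (s - 4)*(s^2 - s - 20) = (s - 5)*(s - 4)*(s + 4)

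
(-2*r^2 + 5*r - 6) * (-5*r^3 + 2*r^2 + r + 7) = 10*r^5 - 29*r^4 + 38*r^3 - 21*r^2 + 29*r - 42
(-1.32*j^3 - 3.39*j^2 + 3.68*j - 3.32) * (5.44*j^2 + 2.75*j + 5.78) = -7.1808*j^5 - 22.0716*j^4 + 3.0671*j^3 - 27.535*j^2 + 12.1404*j - 19.1896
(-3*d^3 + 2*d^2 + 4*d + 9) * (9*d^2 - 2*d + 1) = -27*d^5 + 24*d^4 + 29*d^3 + 75*d^2 - 14*d + 9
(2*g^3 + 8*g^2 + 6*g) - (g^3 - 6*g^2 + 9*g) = g^3 + 14*g^2 - 3*g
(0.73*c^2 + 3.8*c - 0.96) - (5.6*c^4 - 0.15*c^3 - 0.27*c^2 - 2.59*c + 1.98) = -5.6*c^4 + 0.15*c^3 + 1.0*c^2 + 6.39*c - 2.94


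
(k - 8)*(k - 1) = k^2 - 9*k + 8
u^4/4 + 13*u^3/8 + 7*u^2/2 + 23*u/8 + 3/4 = (u/4 + 1/4)*(u + 1/2)*(u + 2)*(u + 3)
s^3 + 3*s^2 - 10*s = s*(s - 2)*(s + 5)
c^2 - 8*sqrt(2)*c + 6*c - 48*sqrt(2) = (c + 6)*(c - 8*sqrt(2))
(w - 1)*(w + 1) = w^2 - 1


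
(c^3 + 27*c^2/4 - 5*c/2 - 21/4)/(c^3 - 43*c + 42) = (c + 3/4)/(c - 6)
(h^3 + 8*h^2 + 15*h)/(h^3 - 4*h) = (h^2 + 8*h + 15)/(h^2 - 4)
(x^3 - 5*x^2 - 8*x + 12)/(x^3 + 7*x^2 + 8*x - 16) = (x^2 - 4*x - 12)/(x^2 + 8*x + 16)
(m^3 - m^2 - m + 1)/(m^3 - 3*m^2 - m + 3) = (m - 1)/(m - 3)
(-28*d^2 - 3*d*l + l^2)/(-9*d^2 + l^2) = (28*d^2 + 3*d*l - l^2)/(9*d^2 - l^2)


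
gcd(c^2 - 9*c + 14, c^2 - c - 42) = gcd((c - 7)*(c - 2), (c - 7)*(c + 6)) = c - 7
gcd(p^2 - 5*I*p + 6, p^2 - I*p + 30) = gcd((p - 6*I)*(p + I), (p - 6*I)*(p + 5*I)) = p - 6*I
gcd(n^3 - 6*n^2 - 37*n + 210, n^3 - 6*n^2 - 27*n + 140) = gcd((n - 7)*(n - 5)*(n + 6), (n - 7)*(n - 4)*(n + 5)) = n - 7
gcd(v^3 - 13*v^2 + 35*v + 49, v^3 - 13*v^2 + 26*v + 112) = v - 7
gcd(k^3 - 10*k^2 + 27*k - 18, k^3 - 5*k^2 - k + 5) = k - 1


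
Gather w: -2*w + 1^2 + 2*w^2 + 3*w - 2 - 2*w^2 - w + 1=0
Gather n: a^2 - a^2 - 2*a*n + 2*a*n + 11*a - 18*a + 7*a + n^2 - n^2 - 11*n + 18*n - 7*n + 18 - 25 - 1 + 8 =0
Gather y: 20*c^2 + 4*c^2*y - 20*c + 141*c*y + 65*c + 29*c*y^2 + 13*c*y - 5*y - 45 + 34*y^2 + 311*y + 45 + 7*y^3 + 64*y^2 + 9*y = 20*c^2 + 45*c + 7*y^3 + y^2*(29*c + 98) + y*(4*c^2 + 154*c + 315)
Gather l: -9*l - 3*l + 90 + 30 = 120 - 12*l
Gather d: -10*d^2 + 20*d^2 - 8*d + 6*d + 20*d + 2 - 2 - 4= 10*d^2 + 18*d - 4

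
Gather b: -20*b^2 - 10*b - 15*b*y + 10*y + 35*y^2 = -20*b^2 + b*(-15*y - 10) + 35*y^2 + 10*y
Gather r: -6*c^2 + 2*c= -6*c^2 + 2*c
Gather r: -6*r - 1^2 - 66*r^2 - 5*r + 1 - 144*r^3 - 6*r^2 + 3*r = -144*r^3 - 72*r^2 - 8*r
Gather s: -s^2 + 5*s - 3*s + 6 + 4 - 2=-s^2 + 2*s + 8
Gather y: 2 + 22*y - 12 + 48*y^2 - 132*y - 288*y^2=-240*y^2 - 110*y - 10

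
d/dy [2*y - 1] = 2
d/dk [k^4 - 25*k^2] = 4*k^3 - 50*k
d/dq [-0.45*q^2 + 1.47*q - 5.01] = 1.47 - 0.9*q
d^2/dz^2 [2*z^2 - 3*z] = 4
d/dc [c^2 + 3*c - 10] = 2*c + 3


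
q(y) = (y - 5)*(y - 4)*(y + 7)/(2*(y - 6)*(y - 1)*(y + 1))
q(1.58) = -5.37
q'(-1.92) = -7.04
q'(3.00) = 0.76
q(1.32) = -11.81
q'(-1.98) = -6.16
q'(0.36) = 8.23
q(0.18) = 11.74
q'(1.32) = 45.66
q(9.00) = 0.67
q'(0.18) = 2.51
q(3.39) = -0.19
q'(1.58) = 13.28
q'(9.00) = -0.03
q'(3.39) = 0.45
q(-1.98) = -4.50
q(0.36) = 12.66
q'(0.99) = 47998.36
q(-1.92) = -4.89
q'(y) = (y - 5)*(y - 4)/(2*(y - 6)*(y - 1)*(y + 1)) - (y - 5)*(y - 4)*(y + 7)/(2*(y - 6)*(y - 1)*(y + 1)^2) - (y - 5)*(y - 4)*(y + 7)/(2*(y - 6)*(y - 1)^2*(y + 1)) + (y - 5)*(y + 7)/(2*(y - 6)*(y - 1)*(y + 1)) + (y - 4)*(y + 7)/(2*(y - 6)*(y - 1)*(y + 1)) - (y - 5)*(y - 4)*(y + 7)/(2*(y - 6)^2*(y - 1)*(y + 1))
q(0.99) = 483.66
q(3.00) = -0.42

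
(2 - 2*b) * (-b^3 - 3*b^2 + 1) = 2*b^4 + 4*b^3 - 6*b^2 - 2*b + 2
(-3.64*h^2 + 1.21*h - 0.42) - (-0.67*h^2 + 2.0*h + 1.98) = -2.97*h^2 - 0.79*h - 2.4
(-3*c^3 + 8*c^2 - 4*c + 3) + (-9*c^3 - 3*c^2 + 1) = -12*c^3 + 5*c^2 - 4*c + 4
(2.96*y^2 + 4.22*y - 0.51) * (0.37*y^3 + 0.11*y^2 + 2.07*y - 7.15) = 1.0952*y^5 + 1.887*y^4 + 6.4027*y^3 - 12.4847*y^2 - 31.2287*y + 3.6465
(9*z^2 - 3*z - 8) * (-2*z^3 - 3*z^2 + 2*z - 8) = -18*z^5 - 21*z^4 + 43*z^3 - 54*z^2 + 8*z + 64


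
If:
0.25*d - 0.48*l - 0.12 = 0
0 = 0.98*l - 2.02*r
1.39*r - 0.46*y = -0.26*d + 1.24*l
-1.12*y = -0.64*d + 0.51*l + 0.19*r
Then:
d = 0.47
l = -0.00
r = -0.00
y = 0.27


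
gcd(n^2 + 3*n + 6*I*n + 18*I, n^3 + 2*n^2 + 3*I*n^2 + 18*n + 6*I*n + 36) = n + 6*I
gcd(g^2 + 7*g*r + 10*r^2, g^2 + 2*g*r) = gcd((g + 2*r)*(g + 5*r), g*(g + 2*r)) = g + 2*r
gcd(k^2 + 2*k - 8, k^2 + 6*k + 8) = k + 4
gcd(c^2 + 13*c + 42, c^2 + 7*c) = c + 7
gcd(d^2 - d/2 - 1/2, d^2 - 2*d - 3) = 1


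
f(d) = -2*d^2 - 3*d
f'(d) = -4*d - 3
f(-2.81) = -7.36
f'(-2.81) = 8.24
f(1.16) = -6.17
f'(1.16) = -7.64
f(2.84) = -24.65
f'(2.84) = -14.36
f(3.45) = -34.16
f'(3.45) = -16.80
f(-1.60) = -0.32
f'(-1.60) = 3.40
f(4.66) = -57.41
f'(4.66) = -21.64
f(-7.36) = -86.26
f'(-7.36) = 26.44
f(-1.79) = -1.04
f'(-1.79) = 4.16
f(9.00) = -189.00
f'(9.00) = -39.00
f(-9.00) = -135.00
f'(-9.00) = 33.00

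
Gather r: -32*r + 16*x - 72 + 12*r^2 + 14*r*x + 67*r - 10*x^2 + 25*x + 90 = 12*r^2 + r*(14*x + 35) - 10*x^2 + 41*x + 18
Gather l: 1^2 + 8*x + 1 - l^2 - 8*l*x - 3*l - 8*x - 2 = -l^2 + l*(-8*x - 3)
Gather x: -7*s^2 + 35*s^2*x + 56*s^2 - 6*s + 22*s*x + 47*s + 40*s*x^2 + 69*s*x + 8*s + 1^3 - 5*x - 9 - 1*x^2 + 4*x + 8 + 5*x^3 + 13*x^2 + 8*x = 49*s^2 + 49*s + 5*x^3 + x^2*(40*s + 12) + x*(35*s^2 + 91*s + 7)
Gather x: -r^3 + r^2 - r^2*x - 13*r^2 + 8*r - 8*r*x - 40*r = -r^3 - 12*r^2 - 32*r + x*(-r^2 - 8*r)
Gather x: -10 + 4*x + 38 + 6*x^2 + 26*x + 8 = 6*x^2 + 30*x + 36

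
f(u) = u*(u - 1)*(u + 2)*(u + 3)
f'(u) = u*(u - 1)*(u + 2) + u*(u - 1)*(u + 3) + u*(u + 2)*(u + 3) + (u - 1)*(u + 2)*(u + 3) = 4*u^3 + 12*u^2 + 2*u - 6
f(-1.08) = 3.97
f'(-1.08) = 0.80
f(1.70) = 20.69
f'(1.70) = 51.73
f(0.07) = -0.41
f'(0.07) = -5.80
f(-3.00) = 0.00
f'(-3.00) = -12.00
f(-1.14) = 3.90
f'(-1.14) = 1.39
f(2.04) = 43.20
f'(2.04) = 81.98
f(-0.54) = 2.99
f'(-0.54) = -4.21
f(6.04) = 2212.54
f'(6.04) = 1325.25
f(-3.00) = 0.00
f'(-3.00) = -12.00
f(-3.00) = 0.00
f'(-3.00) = -12.00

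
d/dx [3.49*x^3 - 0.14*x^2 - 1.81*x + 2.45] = 10.47*x^2 - 0.28*x - 1.81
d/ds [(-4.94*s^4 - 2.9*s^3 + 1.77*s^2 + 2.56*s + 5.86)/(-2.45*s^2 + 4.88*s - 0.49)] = (24.206*s^5 - 65.2166*s^4 - 18.6216*s^3 + 19.1726*s^2 + 26.9794*s - 29.8512)/(6.0025*s^4 - 23.912*s^3 + 26.2154*s^2 - 4.7824*s + 0.2401)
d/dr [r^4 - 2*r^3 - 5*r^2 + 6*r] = 4*r^3 - 6*r^2 - 10*r + 6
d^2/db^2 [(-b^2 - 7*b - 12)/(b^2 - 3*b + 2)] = 20*(-b^3 - 3*b^2 + 15*b - 13)/(b^6 - 9*b^5 + 33*b^4 - 63*b^3 + 66*b^2 - 36*b + 8)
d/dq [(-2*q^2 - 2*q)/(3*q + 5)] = 2*(-3*q^2 - 10*q - 5)/(9*q^2 + 30*q + 25)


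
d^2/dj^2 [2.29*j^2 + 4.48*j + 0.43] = 4.58000000000000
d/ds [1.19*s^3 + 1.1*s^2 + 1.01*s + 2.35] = 3.57*s^2 + 2.2*s + 1.01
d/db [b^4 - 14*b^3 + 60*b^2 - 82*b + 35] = 4*b^3 - 42*b^2 + 120*b - 82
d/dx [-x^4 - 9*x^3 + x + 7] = -4*x^3 - 27*x^2 + 1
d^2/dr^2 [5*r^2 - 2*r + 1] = 10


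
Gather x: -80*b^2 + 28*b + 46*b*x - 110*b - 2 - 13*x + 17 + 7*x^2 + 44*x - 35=-80*b^2 - 82*b + 7*x^2 + x*(46*b + 31) - 20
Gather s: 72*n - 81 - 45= 72*n - 126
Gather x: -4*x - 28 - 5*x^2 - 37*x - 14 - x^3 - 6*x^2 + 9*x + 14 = -x^3 - 11*x^2 - 32*x - 28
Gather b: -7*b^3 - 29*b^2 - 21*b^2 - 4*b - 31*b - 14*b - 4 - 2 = -7*b^3 - 50*b^2 - 49*b - 6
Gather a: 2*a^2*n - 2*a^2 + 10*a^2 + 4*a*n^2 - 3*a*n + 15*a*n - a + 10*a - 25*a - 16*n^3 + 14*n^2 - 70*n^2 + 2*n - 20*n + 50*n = a^2*(2*n + 8) + a*(4*n^2 + 12*n - 16) - 16*n^3 - 56*n^2 + 32*n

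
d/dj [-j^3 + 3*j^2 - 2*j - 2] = -3*j^2 + 6*j - 2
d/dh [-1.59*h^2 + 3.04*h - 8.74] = 3.04 - 3.18*h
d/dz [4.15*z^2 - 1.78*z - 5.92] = 8.3*z - 1.78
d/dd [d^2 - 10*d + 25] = 2*d - 10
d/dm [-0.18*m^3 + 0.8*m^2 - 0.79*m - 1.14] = -0.54*m^2 + 1.6*m - 0.79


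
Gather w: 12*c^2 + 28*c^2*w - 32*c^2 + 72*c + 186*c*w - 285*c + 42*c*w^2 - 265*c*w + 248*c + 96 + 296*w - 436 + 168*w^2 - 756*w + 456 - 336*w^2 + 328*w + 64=-20*c^2 + 35*c + w^2*(42*c - 168) + w*(28*c^2 - 79*c - 132) + 180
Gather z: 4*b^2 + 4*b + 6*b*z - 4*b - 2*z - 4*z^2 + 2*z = 4*b^2 + 6*b*z - 4*z^2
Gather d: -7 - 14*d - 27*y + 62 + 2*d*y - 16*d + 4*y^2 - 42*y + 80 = d*(2*y - 30) + 4*y^2 - 69*y + 135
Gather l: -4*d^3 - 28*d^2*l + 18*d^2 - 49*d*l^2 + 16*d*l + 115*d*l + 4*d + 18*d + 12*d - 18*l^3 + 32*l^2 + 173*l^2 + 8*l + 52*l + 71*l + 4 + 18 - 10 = -4*d^3 + 18*d^2 + 34*d - 18*l^3 + l^2*(205 - 49*d) + l*(-28*d^2 + 131*d + 131) + 12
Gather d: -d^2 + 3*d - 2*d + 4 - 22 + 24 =-d^2 + d + 6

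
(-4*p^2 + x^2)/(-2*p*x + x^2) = (2*p + x)/x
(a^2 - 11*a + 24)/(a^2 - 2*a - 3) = (a - 8)/(a + 1)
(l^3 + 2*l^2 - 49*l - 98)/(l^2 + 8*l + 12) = (l^2 - 49)/(l + 6)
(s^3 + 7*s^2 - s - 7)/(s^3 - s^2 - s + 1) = (s + 7)/(s - 1)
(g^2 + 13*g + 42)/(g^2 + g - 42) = (g + 6)/(g - 6)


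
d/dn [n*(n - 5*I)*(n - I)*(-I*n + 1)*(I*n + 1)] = 5*n^4 - 24*I*n^3 - 12*n^2 - 12*I*n - 5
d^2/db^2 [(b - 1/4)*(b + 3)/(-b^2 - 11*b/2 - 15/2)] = 44/(8*b^3 + 60*b^2 + 150*b + 125)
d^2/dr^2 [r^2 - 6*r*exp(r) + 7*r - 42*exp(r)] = -6*r*exp(r) - 54*exp(r) + 2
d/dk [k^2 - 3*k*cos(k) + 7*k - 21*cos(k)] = 3*k*sin(k) + 2*k + 21*sin(k) - 3*cos(k) + 7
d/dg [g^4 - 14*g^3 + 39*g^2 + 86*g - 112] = 4*g^3 - 42*g^2 + 78*g + 86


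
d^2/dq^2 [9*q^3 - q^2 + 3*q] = 54*q - 2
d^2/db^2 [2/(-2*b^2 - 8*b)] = 2*(b*(b + 4) - 4*(b + 2)^2)/(b^3*(b + 4)^3)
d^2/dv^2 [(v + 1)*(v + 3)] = 2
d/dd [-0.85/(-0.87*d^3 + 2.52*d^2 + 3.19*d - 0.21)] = (-2.2185*d^2 + 4.284*d + 2.7115)/(0.87*d^3 - 2.52*d^2 - 3.19*d + 0.21)^2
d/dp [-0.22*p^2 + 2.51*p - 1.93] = 2.51 - 0.44*p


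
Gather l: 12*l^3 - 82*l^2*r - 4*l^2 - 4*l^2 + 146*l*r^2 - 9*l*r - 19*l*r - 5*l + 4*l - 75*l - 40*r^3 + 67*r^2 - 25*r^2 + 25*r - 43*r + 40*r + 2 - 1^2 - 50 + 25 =12*l^3 + l^2*(-82*r - 8) + l*(146*r^2 - 28*r - 76) - 40*r^3 + 42*r^2 + 22*r - 24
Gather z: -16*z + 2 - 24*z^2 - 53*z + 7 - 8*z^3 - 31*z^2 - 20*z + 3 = -8*z^3 - 55*z^2 - 89*z + 12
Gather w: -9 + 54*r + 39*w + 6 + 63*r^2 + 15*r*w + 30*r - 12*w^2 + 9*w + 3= 63*r^2 + 84*r - 12*w^2 + w*(15*r + 48)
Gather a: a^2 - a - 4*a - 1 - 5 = a^2 - 5*a - 6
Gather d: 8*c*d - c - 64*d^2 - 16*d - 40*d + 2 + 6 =-c - 64*d^2 + d*(8*c - 56) + 8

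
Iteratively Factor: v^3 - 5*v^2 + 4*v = (v)*(v^2 - 5*v + 4) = v*(v - 4)*(v - 1)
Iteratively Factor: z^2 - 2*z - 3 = (z - 3)*(z + 1)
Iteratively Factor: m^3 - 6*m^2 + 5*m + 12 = (m - 4)*(m^2 - 2*m - 3) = (m - 4)*(m + 1)*(m - 3)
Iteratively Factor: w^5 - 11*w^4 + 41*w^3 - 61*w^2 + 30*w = (w)*(w^4 - 11*w^3 + 41*w^2 - 61*w + 30) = w*(w - 5)*(w^3 - 6*w^2 + 11*w - 6) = w*(w - 5)*(w - 2)*(w^2 - 4*w + 3) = w*(w - 5)*(w - 3)*(w - 2)*(w - 1)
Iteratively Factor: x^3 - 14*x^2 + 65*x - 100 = (x - 5)*(x^2 - 9*x + 20) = (x - 5)*(x - 4)*(x - 5)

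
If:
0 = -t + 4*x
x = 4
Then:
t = 16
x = 4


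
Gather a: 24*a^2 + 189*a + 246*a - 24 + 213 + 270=24*a^2 + 435*a + 459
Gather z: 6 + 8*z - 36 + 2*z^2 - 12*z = 2*z^2 - 4*z - 30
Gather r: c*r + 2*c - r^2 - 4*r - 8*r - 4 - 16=2*c - r^2 + r*(c - 12) - 20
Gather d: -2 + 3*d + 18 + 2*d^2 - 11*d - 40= 2*d^2 - 8*d - 24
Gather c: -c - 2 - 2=-c - 4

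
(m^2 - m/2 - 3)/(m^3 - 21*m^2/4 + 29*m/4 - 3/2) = 2*(2*m + 3)/(4*m^2 - 13*m + 3)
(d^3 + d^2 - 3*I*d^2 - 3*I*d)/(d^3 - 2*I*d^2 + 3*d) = (d + 1)/(d + I)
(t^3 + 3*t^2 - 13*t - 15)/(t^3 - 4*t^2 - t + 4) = (t^2 + 2*t - 15)/(t^2 - 5*t + 4)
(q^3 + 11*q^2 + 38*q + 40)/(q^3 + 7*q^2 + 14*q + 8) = (q + 5)/(q + 1)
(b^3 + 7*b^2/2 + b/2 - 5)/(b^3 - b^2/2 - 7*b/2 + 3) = (2*b + 5)/(2*b - 3)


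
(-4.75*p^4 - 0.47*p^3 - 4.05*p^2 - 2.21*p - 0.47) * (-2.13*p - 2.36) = 10.1175*p^5 + 12.2111*p^4 + 9.7357*p^3 + 14.2653*p^2 + 6.2167*p + 1.1092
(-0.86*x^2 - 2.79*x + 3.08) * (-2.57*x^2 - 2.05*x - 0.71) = 2.2102*x^4 + 8.9333*x^3 - 1.5855*x^2 - 4.3331*x - 2.1868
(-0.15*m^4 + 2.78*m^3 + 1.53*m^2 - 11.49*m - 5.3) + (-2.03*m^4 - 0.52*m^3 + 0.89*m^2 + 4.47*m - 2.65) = -2.18*m^4 + 2.26*m^3 + 2.42*m^2 - 7.02*m - 7.95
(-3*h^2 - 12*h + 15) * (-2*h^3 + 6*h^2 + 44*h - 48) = 6*h^5 + 6*h^4 - 234*h^3 - 294*h^2 + 1236*h - 720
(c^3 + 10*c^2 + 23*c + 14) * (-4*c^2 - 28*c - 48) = -4*c^5 - 68*c^4 - 420*c^3 - 1180*c^2 - 1496*c - 672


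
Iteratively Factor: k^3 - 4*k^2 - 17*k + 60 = (k - 3)*(k^2 - k - 20) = (k - 5)*(k - 3)*(k + 4)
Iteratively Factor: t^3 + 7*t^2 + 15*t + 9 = (t + 3)*(t^2 + 4*t + 3) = (t + 3)^2*(t + 1)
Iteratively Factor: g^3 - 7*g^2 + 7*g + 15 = (g + 1)*(g^2 - 8*g + 15) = (g - 5)*(g + 1)*(g - 3)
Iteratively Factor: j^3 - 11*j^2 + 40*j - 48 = (j - 4)*(j^2 - 7*j + 12) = (j - 4)^2*(j - 3)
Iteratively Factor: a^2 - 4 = (a + 2)*(a - 2)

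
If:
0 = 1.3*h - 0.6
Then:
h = 0.46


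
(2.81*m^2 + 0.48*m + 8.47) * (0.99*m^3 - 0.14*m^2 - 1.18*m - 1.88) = 2.7819*m^5 + 0.0817999999999999*m^4 + 5.0023*m^3 - 7.035*m^2 - 10.897*m - 15.9236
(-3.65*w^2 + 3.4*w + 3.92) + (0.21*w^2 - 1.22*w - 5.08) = -3.44*w^2 + 2.18*w - 1.16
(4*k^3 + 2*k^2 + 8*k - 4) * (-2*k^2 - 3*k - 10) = -8*k^5 - 16*k^4 - 62*k^3 - 36*k^2 - 68*k + 40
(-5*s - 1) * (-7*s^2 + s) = 35*s^3 + 2*s^2 - s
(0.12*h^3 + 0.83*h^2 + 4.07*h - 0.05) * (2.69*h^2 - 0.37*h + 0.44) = 0.3228*h^5 + 2.1883*h^4 + 10.694*h^3 - 1.2752*h^2 + 1.8093*h - 0.022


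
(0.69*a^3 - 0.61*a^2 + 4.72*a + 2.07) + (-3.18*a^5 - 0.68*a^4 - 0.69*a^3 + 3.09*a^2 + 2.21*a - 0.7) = -3.18*a^5 - 0.68*a^4 + 2.48*a^2 + 6.93*a + 1.37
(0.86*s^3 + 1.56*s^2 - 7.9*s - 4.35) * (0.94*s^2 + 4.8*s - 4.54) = 0.8084*s^5 + 5.5944*s^4 - 3.8424*s^3 - 49.0914*s^2 + 14.986*s + 19.749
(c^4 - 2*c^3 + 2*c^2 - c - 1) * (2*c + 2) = 2*c^5 - 2*c^4 + 2*c^2 - 4*c - 2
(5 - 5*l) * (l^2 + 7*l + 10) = -5*l^3 - 30*l^2 - 15*l + 50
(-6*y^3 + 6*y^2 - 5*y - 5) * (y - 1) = -6*y^4 + 12*y^3 - 11*y^2 + 5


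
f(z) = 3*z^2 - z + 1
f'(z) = 6*z - 1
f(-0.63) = 2.82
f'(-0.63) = -4.78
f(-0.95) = 4.66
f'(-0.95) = -6.70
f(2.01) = 11.11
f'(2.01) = 11.06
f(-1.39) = 8.19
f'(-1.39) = -9.34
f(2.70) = 20.17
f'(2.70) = 15.20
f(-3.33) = 37.60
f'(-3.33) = -20.98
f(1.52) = 6.41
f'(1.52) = 8.12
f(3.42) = 32.67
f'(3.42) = 19.52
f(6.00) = 103.00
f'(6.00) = 35.00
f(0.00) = 1.00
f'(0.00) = -1.00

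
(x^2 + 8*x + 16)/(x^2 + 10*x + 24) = (x + 4)/(x + 6)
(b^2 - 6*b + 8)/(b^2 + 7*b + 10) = (b^2 - 6*b + 8)/(b^2 + 7*b + 10)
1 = 1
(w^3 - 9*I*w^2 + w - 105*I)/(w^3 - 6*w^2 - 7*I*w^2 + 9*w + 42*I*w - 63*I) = (w^2 - 2*I*w + 15)/(w^2 - 6*w + 9)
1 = 1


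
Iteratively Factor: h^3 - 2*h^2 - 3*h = (h)*(h^2 - 2*h - 3) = h*(h + 1)*(h - 3)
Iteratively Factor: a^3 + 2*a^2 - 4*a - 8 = (a + 2)*(a^2 - 4) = (a - 2)*(a + 2)*(a + 2)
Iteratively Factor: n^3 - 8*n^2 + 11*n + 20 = (n - 5)*(n^2 - 3*n - 4) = (n - 5)*(n + 1)*(n - 4)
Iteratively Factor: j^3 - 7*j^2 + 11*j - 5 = (j - 5)*(j^2 - 2*j + 1) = (j - 5)*(j - 1)*(j - 1)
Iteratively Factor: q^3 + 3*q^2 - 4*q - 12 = (q + 2)*(q^2 + q - 6) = (q - 2)*(q + 2)*(q + 3)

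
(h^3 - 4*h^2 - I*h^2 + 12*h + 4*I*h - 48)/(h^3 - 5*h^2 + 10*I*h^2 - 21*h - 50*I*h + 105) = (h^2 - 4*h*(1 + I) + 16*I)/(h^2 + h*(-5 + 7*I) - 35*I)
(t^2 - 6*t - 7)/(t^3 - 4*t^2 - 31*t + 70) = (t + 1)/(t^2 + 3*t - 10)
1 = 1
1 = 1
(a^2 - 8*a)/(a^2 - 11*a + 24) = a/(a - 3)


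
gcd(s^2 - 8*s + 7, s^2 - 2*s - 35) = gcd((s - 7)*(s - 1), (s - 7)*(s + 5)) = s - 7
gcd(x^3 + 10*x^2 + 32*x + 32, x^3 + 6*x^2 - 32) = x^2 + 8*x + 16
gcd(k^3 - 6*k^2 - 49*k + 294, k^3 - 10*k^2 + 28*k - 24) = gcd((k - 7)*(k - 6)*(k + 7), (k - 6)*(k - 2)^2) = k - 6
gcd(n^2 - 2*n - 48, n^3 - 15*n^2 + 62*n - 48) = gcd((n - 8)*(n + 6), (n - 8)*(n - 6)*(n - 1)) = n - 8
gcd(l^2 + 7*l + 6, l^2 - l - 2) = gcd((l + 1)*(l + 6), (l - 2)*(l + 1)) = l + 1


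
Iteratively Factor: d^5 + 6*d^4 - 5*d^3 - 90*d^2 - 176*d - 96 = (d + 2)*(d^4 + 4*d^3 - 13*d^2 - 64*d - 48) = (d + 1)*(d + 2)*(d^3 + 3*d^2 - 16*d - 48) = (d + 1)*(d + 2)*(d + 3)*(d^2 - 16) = (d + 1)*(d + 2)*(d + 3)*(d + 4)*(d - 4)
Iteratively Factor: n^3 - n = (n + 1)*(n^2 - n) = n*(n + 1)*(n - 1)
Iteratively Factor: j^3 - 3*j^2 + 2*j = (j)*(j^2 - 3*j + 2) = j*(j - 1)*(j - 2)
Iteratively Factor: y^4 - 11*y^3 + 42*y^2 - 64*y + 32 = (y - 4)*(y^3 - 7*y^2 + 14*y - 8) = (y - 4)^2*(y^2 - 3*y + 2) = (y - 4)^2*(y - 1)*(y - 2)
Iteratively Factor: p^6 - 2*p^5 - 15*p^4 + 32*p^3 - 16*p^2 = (p - 1)*(p^5 - p^4 - 16*p^3 + 16*p^2) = p*(p - 1)*(p^4 - p^3 - 16*p^2 + 16*p) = p^2*(p - 1)*(p^3 - p^2 - 16*p + 16) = p^2*(p - 1)*(p + 4)*(p^2 - 5*p + 4) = p^2*(p - 4)*(p - 1)*(p + 4)*(p - 1)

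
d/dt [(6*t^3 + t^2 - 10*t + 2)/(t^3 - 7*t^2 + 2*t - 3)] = (-43*t^4 + 44*t^3 - 128*t^2 + 22*t + 26)/(t^6 - 14*t^5 + 53*t^4 - 34*t^3 + 46*t^2 - 12*t + 9)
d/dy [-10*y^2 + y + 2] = 1 - 20*y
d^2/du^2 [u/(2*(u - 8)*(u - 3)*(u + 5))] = (3*u^5 - 18*u^4 + 67*u^3 - 720*u^2 + 2160*u + 3720)/(u^9 - 18*u^8 + 15*u^7 + 1260*u^6 - 4785*u^5 - 26658*u^4 + 147329*u^3 + 86760*u^2 - 1339200*u + 1728000)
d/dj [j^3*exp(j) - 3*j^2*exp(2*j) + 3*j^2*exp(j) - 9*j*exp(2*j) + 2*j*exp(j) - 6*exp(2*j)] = (j^3 - 6*j^2*exp(j) + 6*j^2 - 24*j*exp(j) + 8*j - 21*exp(j) + 2)*exp(j)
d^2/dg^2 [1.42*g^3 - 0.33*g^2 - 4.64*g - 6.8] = 8.52*g - 0.66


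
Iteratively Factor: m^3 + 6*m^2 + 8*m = (m + 2)*(m^2 + 4*m) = (m + 2)*(m + 4)*(m)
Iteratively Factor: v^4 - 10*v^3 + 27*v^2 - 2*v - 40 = (v + 1)*(v^3 - 11*v^2 + 38*v - 40) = (v - 5)*(v + 1)*(v^2 - 6*v + 8) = (v - 5)*(v - 2)*(v + 1)*(v - 4)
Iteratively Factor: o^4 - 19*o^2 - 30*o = (o)*(o^3 - 19*o - 30) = o*(o - 5)*(o^2 + 5*o + 6) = o*(o - 5)*(o + 2)*(o + 3)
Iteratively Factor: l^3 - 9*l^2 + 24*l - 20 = (l - 2)*(l^2 - 7*l + 10) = (l - 5)*(l - 2)*(l - 2)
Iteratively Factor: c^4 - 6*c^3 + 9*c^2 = (c - 3)*(c^3 - 3*c^2) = c*(c - 3)*(c^2 - 3*c) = c*(c - 3)^2*(c)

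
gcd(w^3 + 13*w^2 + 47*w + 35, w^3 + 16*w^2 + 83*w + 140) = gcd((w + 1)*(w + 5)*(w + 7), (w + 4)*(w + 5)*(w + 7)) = w^2 + 12*w + 35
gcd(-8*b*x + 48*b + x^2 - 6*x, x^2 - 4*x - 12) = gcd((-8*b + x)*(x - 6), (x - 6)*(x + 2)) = x - 6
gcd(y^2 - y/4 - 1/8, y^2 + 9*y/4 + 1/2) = y + 1/4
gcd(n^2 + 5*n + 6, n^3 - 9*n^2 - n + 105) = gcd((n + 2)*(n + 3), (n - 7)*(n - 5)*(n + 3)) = n + 3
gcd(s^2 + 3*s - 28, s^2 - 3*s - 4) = s - 4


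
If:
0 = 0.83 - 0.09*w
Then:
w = 9.22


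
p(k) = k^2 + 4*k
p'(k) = 2*k + 4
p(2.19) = 13.56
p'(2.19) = 8.38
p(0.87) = 4.24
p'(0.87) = 5.74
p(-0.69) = -2.28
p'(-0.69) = 2.62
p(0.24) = 1.02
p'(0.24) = 4.48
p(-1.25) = -3.44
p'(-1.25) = 1.50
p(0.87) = 4.24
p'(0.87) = 5.74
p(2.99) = 20.90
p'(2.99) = 9.98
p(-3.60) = -1.44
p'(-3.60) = -3.20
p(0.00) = 0.00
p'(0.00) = 4.00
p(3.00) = 21.00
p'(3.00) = 10.00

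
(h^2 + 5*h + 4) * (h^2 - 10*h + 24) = h^4 - 5*h^3 - 22*h^2 + 80*h + 96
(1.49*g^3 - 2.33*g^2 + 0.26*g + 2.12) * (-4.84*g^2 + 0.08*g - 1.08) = -7.2116*g^5 + 11.3964*g^4 - 3.054*g^3 - 7.7236*g^2 - 0.1112*g - 2.2896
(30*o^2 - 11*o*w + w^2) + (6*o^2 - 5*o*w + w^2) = 36*o^2 - 16*o*w + 2*w^2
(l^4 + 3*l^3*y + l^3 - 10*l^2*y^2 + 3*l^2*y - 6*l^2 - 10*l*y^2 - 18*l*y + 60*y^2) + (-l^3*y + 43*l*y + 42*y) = l^4 + 2*l^3*y + l^3 - 10*l^2*y^2 + 3*l^2*y - 6*l^2 - 10*l*y^2 + 25*l*y + 60*y^2 + 42*y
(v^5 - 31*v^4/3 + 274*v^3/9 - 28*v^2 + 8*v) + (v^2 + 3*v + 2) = v^5 - 31*v^4/3 + 274*v^3/9 - 27*v^2 + 11*v + 2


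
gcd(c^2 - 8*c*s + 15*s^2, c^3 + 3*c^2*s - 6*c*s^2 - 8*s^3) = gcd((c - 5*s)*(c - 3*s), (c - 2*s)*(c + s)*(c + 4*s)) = 1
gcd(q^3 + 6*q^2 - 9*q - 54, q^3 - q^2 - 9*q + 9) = q^2 - 9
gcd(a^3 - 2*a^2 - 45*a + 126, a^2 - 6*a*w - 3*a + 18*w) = a - 3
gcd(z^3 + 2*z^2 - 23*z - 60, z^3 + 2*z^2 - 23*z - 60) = z^3 + 2*z^2 - 23*z - 60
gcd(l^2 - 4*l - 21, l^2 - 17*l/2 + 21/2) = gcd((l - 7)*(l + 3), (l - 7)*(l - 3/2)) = l - 7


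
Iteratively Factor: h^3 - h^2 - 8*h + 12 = (h - 2)*(h^2 + h - 6) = (h - 2)^2*(h + 3)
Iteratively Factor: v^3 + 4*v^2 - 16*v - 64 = (v + 4)*(v^2 - 16) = (v - 4)*(v + 4)*(v + 4)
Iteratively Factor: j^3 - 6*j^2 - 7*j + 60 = (j - 4)*(j^2 - 2*j - 15) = (j - 5)*(j - 4)*(j + 3)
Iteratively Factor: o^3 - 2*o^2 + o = (o - 1)*(o^2 - o) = o*(o - 1)*(o - 1)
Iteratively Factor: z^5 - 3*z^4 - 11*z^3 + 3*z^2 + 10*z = (z - 5)*(z^4 + 2*z^3 - z^2 - 2*z) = (z - 5)*(z + 2)*(z^3 - z) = (z - 5)*(z + 1)*(z + 2)*(z^2 - z) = (z - 5)*(z - 1)*(z + 1)*(z + 2)*(z)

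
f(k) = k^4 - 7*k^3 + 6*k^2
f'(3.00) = -45.00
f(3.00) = -54.00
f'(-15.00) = -18405.00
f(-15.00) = 75600.00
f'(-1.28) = -58.16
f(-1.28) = 27.19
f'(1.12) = -7.28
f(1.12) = -0.73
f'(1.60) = -18.18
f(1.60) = -6.76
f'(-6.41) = -1993.27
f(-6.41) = 3778.38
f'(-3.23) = -392.64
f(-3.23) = 407.33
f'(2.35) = -35.86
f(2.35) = -27.21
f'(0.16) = 1.40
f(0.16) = 0.13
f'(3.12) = -45.50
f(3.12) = -59.43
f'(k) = 4*k^3 - 21*k^2 + 12*k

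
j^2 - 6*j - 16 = (j - 8)*(j + 2)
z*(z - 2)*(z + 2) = z^3 - 4*z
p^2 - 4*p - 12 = (p - 6)*(p + 2)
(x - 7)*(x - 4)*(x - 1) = x^3 - 12*x^2 + 39*x - 28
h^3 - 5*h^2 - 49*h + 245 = (h - 7)*(h - 5)*(h + 7)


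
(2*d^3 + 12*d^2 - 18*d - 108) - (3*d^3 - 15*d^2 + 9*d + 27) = -d^3 + 27*d^2 - 27*d - 135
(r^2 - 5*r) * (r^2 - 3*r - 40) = r^4 - 8*r^3 - 25*r^2 + 200*r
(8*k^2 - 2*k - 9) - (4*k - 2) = 8*k^2 - 6*k - 7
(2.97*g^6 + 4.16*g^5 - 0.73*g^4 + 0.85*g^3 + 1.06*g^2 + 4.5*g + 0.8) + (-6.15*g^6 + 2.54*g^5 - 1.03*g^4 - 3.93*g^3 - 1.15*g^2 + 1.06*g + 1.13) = -3.18*g^6 + 6.7*g^5 - 1.76*g^4 - 3.08*g^3 - 0.0899999999999999*g^2 + 5.56*g + 1.93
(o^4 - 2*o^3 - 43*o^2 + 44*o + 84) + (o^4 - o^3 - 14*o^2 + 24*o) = 2*o^4 - 3*o^3 - 57*o^2 + 68*o + 84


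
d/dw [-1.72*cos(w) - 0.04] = 1.72*sin(w)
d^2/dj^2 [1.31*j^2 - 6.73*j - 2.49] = 2.62000000000000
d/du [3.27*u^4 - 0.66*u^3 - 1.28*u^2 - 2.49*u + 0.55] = 13.08*u^3 - 1.98*u^2 - 2.56*u - 2.49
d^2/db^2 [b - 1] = 0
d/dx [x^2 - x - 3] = 2*x - 1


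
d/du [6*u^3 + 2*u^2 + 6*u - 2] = 18*u^2 + 4*u + 6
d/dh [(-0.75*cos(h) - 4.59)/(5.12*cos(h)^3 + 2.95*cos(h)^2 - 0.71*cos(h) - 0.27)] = (-7.68*cos(h)^3 - 72.7149*cos(h)^2 - 27.081*cos(h) + 3.0564)*sin(h)/(26.2144*cos(h)^6 + 30.208*cos(h)^5 + 1.4321*cos(h)^4 - 6.9538*cos(h)^3 - 1.0889*cos(h)^2 + 0.3834*cos(h) + 0.0729)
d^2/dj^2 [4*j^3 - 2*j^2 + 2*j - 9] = 24*j - 4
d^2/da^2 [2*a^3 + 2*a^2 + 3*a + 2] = 12*a + 4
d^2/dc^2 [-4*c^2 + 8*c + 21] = -8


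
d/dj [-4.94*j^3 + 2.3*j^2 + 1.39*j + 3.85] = -14.82*j^2 + 4.6*j + 1.39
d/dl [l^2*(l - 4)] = l*(3*l - 8)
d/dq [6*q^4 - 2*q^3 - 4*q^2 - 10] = 2*q*(12*q^2 - 3*q - 4)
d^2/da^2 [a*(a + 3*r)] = 2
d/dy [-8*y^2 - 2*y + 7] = -16*y - 2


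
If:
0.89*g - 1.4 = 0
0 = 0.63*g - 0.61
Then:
No Solution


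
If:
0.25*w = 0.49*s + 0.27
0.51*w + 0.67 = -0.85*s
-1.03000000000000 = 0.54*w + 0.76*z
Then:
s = -0.66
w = -0.21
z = -1.20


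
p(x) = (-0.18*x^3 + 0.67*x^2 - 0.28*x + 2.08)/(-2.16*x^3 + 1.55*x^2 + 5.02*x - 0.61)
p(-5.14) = 0.15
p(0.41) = 1.32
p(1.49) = 0.81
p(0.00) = -3.41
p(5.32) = 0.03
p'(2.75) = 0.27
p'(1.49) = 1.37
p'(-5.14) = 0.02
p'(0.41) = -4.30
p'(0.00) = -27.60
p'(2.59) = 0.41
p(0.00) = -3.41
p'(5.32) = 0.01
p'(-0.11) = -7.11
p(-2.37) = 0.36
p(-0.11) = -1.86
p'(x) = (-0.54*x^2 + 1.34*x - 0.28)/(-2.16*x^3 + 1.55*x^2 + 5.02*x - 0.61) + (6.48*x^2 - 3.1*x - 5.02)*(-0.18*x^3 + 0.67*x^2 - 0.28*x + 2.08)/(-2.16*x^3 + 1.55*x^2 + 5.02*x - 0.61)^2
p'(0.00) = -27.60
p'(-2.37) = 0.29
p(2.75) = -0.13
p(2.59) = -0.18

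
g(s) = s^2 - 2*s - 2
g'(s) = 2*s - 2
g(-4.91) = 31.93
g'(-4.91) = -11.82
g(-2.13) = 6.80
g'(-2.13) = -6.26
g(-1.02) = 1.08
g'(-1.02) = -4.04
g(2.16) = -1.65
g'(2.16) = 2.32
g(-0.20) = -1.56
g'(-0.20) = -2.40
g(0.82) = -2.97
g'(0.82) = -0.36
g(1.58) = -2.66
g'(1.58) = 1.16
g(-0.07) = -1.86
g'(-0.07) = -2.14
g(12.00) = 118.00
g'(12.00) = 22.00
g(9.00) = 61.00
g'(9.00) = 16.00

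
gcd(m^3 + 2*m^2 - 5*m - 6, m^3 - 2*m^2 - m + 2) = m^2 - m - 2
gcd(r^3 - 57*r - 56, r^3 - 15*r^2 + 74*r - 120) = 1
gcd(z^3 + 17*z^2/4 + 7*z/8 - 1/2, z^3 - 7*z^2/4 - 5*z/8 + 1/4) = z^2 + z/4 - 1/8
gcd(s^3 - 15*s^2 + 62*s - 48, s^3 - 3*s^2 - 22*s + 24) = s^2 - 7*s + 6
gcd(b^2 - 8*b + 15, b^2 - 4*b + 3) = b - 3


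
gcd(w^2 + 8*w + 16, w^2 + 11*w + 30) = 1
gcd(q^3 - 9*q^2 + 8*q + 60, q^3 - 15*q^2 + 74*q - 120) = q^2 - 11*q + 30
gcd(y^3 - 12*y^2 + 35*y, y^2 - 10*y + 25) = y - 5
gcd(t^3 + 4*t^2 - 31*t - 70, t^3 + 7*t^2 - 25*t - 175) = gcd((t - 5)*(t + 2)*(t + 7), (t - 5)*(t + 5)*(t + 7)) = t^2 + 2*t - 35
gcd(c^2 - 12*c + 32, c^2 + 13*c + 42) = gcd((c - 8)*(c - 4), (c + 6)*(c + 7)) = 1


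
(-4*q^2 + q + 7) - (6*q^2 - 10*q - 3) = -10*q^2 + 11*q + 10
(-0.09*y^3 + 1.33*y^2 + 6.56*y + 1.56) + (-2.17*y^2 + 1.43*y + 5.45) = -0.09*y^3 - 0.84*y^2 + 7.99*y + 7.01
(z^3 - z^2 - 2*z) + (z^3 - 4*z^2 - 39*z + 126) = 2*z^3 - 5*z^2 - 41*z + 126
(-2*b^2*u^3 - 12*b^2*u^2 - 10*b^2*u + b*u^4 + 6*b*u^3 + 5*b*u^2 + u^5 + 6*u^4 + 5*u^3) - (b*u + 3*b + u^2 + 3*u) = -2*b^2*u^3 - 12*b^2*u^2 - 10*b^2*u + b*u^4 + 6*b*u^3 + 5*b*u^2 - b*u - 3*b + u^5 + 6*u^4 + 5*u^3 - u^2 - 3*u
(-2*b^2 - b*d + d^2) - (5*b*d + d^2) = -2*b^2 - 6*b*d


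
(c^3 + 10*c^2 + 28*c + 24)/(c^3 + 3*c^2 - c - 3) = (c^3 + 10*c^2 + 28*c + 24)/(c^3 + 3*c^2 - c - 3)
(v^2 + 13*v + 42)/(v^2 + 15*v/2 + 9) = 2*(v + 7)/(2*v + 3)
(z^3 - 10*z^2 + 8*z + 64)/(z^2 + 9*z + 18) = (z^3 - 10*z^2 + 8*z + 64)/(z^2 + 9*z + 18)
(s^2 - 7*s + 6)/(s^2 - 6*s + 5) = (s - 6)/(s - 5)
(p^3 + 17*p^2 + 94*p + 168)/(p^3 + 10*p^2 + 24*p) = (p + 7)/p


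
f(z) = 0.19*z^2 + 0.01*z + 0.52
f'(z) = 0.38*z + 0.01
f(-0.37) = 0.54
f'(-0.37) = -0.13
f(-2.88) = 2.07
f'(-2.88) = -1.08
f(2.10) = 1.38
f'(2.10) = 0.81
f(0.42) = 0.56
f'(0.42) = 0.17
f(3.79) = 3.29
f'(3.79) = 1.45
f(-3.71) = 3.10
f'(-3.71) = -1.40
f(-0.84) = 0.65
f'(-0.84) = -0.31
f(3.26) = 2.57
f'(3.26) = 1.25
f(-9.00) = 15.82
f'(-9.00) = -3.41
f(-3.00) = 2.20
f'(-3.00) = -1.13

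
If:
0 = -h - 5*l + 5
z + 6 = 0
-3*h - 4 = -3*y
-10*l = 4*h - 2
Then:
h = -4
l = 9/5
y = -8/3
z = -6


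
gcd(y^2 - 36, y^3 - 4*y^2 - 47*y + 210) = y - 6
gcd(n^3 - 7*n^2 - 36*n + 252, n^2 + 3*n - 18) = n + 6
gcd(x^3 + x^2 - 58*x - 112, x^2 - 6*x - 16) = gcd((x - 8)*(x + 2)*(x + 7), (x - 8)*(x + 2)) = x^2 - 6*x - 16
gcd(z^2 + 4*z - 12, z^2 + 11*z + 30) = z + 6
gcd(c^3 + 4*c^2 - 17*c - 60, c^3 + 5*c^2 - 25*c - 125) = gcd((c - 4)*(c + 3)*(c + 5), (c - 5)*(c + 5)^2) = c + 5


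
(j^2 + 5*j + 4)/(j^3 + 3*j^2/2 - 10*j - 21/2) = 2*(j + 4)/(2*j^2 + j - 21)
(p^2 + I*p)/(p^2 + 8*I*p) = (p + I)/(p + 8*I)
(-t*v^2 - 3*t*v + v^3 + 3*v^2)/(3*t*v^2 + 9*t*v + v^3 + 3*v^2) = (-t + v)/(3*t + v)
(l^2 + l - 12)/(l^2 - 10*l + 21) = (l + 4)/(l - 7)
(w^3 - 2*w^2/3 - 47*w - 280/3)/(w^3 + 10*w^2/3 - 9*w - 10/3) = (3*w^2 - 17*w - 56)/(3*w^2 - 5*w - 2)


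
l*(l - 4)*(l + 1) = l^3 - 3*l^2 - 4*l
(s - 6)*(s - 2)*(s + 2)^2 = s^4 - 4*s^3 - 16*s^2 + 16*s + 48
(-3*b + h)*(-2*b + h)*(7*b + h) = 42*b^3 - 29*b^2*h + 2*b*h^2 + h^3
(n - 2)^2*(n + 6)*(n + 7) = n^4 + 9*n^3 - 6*n^2 - 116*n + 168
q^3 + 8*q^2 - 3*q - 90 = (q - 3)*(q + 5)*(q + 6)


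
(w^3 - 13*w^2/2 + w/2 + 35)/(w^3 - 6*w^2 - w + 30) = (w - 7/2)/(w - 3)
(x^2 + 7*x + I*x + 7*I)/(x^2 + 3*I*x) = (x^2 + x*(7 + I) + 7*I)/(x*(x + 3*I))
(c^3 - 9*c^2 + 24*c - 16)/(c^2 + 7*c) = (c^3 - 9*c^2 + 24*c - 16)/(c*(c + 7))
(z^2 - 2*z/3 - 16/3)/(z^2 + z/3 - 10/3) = (3*z - 8)/(3*z - 5)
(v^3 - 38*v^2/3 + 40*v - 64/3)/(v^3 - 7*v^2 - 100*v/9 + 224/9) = 3*(3*v^2 - 14*v + 8)/(9*v^2 + 9*v - 28)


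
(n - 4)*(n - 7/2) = n^2 - 15*n/2 + 14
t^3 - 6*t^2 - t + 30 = (t - 5)*(t - 3)*(t + 2)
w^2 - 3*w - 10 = (w - 5)*(w + 2)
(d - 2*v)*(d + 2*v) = d^2 - 4*v^2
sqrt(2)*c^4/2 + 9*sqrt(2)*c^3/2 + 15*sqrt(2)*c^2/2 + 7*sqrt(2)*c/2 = c*(c + 1)*(c + 7)*(sqrt(2)*c/2 + sqrt(2)/2)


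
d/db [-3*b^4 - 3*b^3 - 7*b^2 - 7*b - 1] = -12*b^3 - 9*b^2 - 14*b - 7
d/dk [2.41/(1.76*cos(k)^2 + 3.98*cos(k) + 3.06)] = (8.4832*cos(k) + 9.5918)*sin(k)/(1.76*cos(k)^2 + 3.98*cos(k) + 3.06)^2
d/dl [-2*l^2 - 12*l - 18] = -4*l - 12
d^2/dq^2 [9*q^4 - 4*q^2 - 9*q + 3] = 108*q^2 - 8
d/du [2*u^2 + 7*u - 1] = 4*u + 7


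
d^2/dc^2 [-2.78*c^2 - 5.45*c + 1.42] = -5.56000000000000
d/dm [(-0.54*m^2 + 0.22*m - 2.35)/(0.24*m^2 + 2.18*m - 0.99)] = (-1.23*m^2 + 2.1972*m + 4.9052)/(0.0576*m^4 + 1.0464*m^3 + 4.2772*m^2 - 4.3164*m + 0.9801)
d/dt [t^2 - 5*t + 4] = 2*t - 5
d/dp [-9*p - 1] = -9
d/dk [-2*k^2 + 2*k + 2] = 2 - 4*k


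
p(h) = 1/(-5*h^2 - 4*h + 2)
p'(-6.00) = 0.00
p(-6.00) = -0.00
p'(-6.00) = 0.00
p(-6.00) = -0.00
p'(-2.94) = -0.03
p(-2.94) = -0.03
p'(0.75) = 0.79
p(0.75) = -0.26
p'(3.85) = 0.01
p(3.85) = -0.01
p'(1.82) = 0.05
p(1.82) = -0.05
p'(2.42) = 0.02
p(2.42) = -0.03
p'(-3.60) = -0.01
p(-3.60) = -0.02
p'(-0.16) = 0.38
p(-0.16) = 0.40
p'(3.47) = 0.01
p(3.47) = -0.01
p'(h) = (10*h + 4)/(-5*h^2 - 4*h + 2)^2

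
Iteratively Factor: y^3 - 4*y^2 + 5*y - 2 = (y - 1)*(y^2 - 3*y + 2) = (y - 1)^2*(y - 2)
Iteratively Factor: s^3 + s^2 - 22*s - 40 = (s - 5)*(s^2 + 6*s + 8) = (s - 5)*(s + 2)*(s + 4)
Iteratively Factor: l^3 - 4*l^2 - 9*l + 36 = (l - 4)*(l^2 - 9) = (l - 4)*(l + 3)*(l - 3)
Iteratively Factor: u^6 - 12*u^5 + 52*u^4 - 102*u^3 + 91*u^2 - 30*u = (u - 3)*(u^5 - 9*u^4 + 25*u^3 - 27*u^2 + 10*u) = (u - 5)*(u - 3)*(u^4 - 4*u^3 + 5*u^2 - 2*u) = (u - 5)*(u - 3)*(u - 1)*(u^3 - 3*u^2 + 2*u) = u*(u - 5)*(u - 3)*(u - 1)*(u^2 - 3*u + 2) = u*(u - 5)*(u - 3)*(u - 2)*(u - 1)*(u - 1)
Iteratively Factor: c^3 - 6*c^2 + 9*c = (c)*(c^2 - 6*c + 9) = c*(c - 3)*(c - 3)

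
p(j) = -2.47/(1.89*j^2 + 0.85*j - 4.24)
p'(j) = -2.47*(-3.78*j - 0.85)/(1.89*j^2 + 0.85*j - 4.24)^2 = (9.3366*j + 2.0995)/(1.89*j^2 + 0.85*j - 4.24)^2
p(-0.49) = 0.59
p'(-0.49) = -0.14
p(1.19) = 4.47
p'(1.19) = 43.34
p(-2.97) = -0.25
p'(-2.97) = -0.26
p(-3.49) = -0.16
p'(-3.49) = -0.12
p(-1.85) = -3.77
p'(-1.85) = -35.26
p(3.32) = -0.13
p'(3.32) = 0.09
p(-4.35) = -0.09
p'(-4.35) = -0.05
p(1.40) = -3.77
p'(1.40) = 35.43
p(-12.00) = -0.01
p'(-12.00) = -0.00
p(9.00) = -0.02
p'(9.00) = 0.00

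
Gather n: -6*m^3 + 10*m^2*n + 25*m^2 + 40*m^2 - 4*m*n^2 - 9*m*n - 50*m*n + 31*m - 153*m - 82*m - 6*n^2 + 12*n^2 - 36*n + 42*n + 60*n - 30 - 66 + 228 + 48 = -6*m^3 + 65*m^2 - 204*m + n^2*(6 - 4*m) + n*(10*m^2 - 59*m + 66) + 180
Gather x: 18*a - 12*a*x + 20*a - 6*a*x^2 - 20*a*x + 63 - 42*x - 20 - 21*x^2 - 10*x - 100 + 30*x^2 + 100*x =38*a + x^2*(9 - 6*a) + x*(48 - 32*a) - 57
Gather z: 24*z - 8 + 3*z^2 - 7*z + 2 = 3*z^2 + 17*z - 6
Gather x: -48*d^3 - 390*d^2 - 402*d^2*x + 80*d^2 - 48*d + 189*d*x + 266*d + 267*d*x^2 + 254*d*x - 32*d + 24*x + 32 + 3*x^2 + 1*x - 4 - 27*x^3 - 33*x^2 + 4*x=-48*d^3 - 310*d^2 + 186*d - 27*x^3 + x^2*(267*d - 30) + x*(-402*d^2 + 443*d + 29) + 28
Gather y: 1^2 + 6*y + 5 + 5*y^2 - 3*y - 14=5*y^2 + 3*y - 8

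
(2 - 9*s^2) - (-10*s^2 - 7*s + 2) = s^2 + 7*s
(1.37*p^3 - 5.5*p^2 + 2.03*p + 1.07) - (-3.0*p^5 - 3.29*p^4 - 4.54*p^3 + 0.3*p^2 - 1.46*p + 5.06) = 3.0*p^5 + 3.29*p^4 + 5.91*p^3 - 5.8*p^2 + 3.49*p - 3.99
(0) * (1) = 0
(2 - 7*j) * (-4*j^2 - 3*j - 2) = 28*j^3 + 13*j^2 + 8*j - 4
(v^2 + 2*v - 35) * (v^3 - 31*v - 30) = v^5 + 2*v^4 - 66*v^3 - 92*v^2 + 1025*v + 1050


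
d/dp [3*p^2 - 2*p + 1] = 6*p - 2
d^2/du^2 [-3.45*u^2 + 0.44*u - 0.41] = -6.90000000000000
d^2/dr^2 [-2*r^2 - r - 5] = -4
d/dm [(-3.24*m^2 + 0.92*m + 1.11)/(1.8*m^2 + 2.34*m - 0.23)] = (-9.2376*m^2 - 2.5056*m - 2.809)/(3.24*m^4 + 8.424*m^3 + 4.6476*m^2 - 1.0764*m + 0.0529)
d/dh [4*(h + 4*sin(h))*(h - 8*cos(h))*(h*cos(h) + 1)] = -4*(h + 4*sin(h))*(h - 8*cos(h))*(h*sin(h) - cos(h)) + 4*(h + 4*sin(h))*(h*cos(h) + 1)*(8*sin(h) + 1) + 4*(h - 8*cos(h))*(h*cos(h) + 1)*(4*cos(h) + 1)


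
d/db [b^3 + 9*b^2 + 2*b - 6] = 3*b^2 + 18*b + 2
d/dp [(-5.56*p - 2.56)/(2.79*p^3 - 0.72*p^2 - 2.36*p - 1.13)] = (31.0248*p^3 + 17.424*p^2 - 3.6864*p + 0.241199999999999)/(7.7841*p^6 - 4.0176*p^5 - 12.6504*p^4 - 2.907*p^3 + 7.1968*p^2 + 5.3336*p + 1.2769)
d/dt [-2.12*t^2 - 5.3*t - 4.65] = -4.24*t - 5.3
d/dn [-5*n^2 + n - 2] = 1 - 10*n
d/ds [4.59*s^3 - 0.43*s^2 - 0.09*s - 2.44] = 13.77*s^2 - 0.86*s - 0.09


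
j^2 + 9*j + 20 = (j + 4)*(j + 5)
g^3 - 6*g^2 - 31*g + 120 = (g - 8)*(g - 3)*(g + 5)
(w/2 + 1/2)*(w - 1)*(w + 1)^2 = w^4/2 + w^3 - w - 1/2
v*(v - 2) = v^2 - 2*v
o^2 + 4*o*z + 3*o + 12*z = (o + 3)*(o + 4*z)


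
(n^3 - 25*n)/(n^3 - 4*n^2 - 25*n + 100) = n/(n - 4)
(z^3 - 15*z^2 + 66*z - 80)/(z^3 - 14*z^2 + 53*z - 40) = (z - 2)/(z - 1)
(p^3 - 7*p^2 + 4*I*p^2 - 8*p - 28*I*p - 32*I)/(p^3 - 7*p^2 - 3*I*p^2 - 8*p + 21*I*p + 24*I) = (p + 4*I)/(p - 3*I)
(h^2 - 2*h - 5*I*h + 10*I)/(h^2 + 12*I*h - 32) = (h^2 - 2*h - 5*I*h + 10*I)/(h^2 + 12*I*h - 32)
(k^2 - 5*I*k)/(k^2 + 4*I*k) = (k - 5*I)/(k + 4*I)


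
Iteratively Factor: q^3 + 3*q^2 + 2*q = (q + 2)*(q^2 + q) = q*(q + 2)*(q + 1)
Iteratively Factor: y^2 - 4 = (y + 2)*(y - 2)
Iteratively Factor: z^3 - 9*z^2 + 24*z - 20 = (z - 2)*(z^2 - 7*z + 10) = (z - 2)^2*(z - 5)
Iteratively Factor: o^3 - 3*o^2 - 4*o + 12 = (o + 2)*(o^2 - 5*o + 6) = (o - 3)*(o + 2)*(o - 2)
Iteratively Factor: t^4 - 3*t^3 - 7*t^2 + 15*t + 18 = (t + 2)*(t^3 - 5*t^2 + 3*t + 9) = (t - 3)*(t + 2)*(t^2 - 2*t - 3) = (t - 3)^2*(t + 2)*(t + 1)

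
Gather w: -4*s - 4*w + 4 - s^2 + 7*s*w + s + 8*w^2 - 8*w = -s^2 - 3*s + 8*w^2 + w*(7*s - 12) + 4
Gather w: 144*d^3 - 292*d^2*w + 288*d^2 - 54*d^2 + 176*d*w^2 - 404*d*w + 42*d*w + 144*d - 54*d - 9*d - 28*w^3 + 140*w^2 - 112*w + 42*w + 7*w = 144*d^3 + 234*d^2 + 81*d - 28*w^3 + w^2*(176*d + 140) + w*(-292*d^2 - 362*d - 63)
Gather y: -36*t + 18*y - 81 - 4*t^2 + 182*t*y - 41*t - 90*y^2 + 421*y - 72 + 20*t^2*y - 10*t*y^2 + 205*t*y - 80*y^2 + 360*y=-4*t^2 - 77*t + y^2*(-10*t - 170) + y*(20*t^2 + 387*t + 799) - 153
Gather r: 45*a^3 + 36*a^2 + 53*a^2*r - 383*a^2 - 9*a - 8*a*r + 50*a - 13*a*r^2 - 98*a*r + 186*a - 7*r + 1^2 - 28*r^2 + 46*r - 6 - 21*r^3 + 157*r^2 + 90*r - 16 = 45*a^3 - 347*a^2 + 227*a - 21*r^3 + r^2*(129 - 13*a) + r*(53*a^2 - 106*a + 129) - 21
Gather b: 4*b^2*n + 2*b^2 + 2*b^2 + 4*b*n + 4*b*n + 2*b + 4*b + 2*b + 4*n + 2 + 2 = b^2*(4*n + 4) + b*(8*n + 8) + 4*n + 4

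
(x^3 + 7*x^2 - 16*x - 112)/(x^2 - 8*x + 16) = (x^2 + 11*x + 28)/(x - 4)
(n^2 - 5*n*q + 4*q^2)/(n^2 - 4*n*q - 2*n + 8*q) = (n - q)/(n - 2)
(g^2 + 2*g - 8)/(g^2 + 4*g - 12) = (g + 4)/(g + 6)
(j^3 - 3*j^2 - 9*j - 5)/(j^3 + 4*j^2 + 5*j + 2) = (j - 5)/(j + 2)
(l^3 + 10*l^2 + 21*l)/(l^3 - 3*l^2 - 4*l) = (l^2 + 10*l + 21)/(l^2 - 3*l - 4)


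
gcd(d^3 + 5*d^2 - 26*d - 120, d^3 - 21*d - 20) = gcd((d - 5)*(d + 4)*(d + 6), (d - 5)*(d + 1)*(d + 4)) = d^2 - d - 20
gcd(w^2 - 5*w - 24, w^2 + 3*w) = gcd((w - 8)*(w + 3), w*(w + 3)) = w + 3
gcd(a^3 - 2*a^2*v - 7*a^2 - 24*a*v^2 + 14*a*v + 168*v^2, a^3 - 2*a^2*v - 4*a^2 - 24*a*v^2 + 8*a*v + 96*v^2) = -a^2 + 2*a*v + 24*v^2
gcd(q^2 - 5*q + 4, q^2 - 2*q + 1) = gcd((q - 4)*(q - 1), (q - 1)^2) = q - 1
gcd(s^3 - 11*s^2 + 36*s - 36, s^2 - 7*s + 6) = s - 6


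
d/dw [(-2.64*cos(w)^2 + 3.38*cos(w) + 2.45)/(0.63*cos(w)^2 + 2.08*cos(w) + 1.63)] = (7.6206*cos(w)^2 + 11.6934*cos(w) - 0.413399999999998)*sin(w)/(0.3969*cos(w)^4 + 2.6208*cos(w)^3 + 6.3802*cos(w)^2 + 6.7808*cos(w) + 2.6569)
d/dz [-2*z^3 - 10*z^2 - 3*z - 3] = -6*z^2 - 20*z - 3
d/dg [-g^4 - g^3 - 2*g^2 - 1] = g*(-4*g^2 - 3*g - 4)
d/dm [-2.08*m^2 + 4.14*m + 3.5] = 4.14 - 4.16*m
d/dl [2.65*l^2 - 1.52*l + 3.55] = 5.3*l - 1.52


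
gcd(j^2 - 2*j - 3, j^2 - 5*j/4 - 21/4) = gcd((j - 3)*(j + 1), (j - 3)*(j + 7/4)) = j - 3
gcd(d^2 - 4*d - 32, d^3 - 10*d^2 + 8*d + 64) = d - 8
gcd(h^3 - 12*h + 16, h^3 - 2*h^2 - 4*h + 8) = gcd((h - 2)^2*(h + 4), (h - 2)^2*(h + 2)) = h^2 - 4*h + 4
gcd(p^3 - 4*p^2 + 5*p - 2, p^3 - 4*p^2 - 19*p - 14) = 1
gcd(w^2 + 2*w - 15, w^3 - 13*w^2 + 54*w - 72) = w - 3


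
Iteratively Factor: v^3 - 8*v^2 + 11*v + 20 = (v - 4)*(v^2 - 4*v - 5) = (v - 4)*(v + 1)*(v - 5)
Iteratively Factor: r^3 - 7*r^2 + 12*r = (r)*(r^2 - 7*r + 12) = r*(r - 4)*(r - 3)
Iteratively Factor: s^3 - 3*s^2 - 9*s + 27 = (s - 3)*(s^2 - 9) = (s - 3)*(s + 3)*(s - 3)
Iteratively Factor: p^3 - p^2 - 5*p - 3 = (p - 3)*(p^2 + 2*p + 1) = (p - 3)*(p + 1)*(p + 1)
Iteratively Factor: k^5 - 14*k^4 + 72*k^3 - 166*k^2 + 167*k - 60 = (k - 5)*(k^4 - 9*k^3 + 27*k^2 - 31*k + 12) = (k - 5)*(k - 4)*(k^3 - 5*k^2 + 7*k - 3) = (k - 5)*(k - 4)*(k - 1)*(k^2 - 4*k + 3) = (k - 5)*(k - 4)*(k - 1)^2*(k - 3)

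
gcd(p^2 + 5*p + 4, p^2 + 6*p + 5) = p + 1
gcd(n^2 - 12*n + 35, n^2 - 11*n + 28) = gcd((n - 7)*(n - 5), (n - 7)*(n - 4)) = n - 7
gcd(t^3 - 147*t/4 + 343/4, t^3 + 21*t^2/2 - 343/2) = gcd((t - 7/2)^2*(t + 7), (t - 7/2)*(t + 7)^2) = t^2 + 7*t/2 - 49/2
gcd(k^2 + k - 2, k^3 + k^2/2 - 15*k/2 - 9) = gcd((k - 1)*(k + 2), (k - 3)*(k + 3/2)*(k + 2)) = k + 2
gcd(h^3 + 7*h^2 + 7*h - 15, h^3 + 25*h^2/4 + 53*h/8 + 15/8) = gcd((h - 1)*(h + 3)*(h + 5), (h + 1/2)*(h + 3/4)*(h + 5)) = h + 5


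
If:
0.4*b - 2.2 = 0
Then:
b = 5.50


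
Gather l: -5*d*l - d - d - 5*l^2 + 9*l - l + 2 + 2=-2*d - 5*l^2 + l*(8 - 5*d) + 4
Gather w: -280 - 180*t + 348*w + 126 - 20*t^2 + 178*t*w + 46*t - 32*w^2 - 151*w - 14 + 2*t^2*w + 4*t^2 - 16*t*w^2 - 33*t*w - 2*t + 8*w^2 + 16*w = -16*t^2 - 136*t + w^2*(-16*t - 24) + w*(2*t^2 + 145*t + 213) - 168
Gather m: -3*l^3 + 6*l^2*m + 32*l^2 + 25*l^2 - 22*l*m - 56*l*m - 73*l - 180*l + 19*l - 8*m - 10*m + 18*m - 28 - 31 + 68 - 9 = -3*l^3 + 57*l^2 - 234*l + m*(6*l^2 - 78*l)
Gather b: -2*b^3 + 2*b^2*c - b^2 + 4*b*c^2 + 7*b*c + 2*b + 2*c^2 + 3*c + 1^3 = -2*b^3 + b^2*(2*c - 1) + b*(4*c^2 + 7*c + 2) + 2*c^2 + 3*c + 1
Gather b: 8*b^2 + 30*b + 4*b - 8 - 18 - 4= 8*b^2 + 34*b - 30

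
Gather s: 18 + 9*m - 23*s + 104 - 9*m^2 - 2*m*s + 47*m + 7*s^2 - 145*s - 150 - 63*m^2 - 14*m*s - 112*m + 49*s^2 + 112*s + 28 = -72*m^2 - 56*m + 56*s^2 + s*(-16*m - 56)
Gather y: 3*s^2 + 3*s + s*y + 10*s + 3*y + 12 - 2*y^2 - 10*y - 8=3*s^2 + 13*s - 2*y^2 + y*(s - 7) + 4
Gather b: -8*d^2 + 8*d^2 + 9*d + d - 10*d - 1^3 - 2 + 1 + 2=0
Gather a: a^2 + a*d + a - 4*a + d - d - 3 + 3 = a^2 + a*(d - 3)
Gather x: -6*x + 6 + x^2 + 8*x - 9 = x^2 + 2*x - 3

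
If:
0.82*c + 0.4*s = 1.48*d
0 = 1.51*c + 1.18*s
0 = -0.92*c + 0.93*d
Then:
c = 0.00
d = 0.00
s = 0.00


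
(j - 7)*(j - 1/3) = j^2 - 22*j/3 + 7/3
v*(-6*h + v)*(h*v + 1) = -6*h^2*v^2 + h*v^3 - 6*h*v + v^2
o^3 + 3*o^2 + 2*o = o*(o + 1)*(o + 2)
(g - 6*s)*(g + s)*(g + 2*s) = g^3 - 3*g^2*s - 16*g*s^2 - 12*s^3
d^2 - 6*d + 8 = (d - 4)*(d - 2)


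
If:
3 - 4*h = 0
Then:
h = 3/4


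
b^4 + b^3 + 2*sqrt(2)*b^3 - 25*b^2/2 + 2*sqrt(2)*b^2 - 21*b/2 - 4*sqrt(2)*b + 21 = (b - 1)*(b + 2)*(b - 3*sqrt(2)/2)*(b + 7*sqrt(2)/2)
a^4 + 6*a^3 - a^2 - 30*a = a*(a - 2)*(a + 3)*(a + 5)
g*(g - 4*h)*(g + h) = g^3 - 3*g^2*h - 4*g*h^2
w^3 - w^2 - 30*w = w*(w - 6)*(w + 5)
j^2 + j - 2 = (j - 1)*(j + 2)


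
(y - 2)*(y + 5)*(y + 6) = y^3 + 9*y^2 + 8*y - 60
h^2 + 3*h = h*(h + 3)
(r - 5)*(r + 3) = r^2 - 2*r - 15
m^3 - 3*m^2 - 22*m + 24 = (m - 6)*(m - 1)*(m + 4)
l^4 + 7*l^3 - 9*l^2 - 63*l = l*(l - 3)*(l + 3)*(l + 7)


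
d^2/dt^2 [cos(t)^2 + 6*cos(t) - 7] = -6*cos(t) - 2*cos(2*t)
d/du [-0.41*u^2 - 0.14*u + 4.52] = -0.82*u - 0.14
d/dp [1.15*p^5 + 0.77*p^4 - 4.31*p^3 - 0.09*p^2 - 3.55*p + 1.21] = 5.75*p^4 + 3.08*p^3 - 12.93*p^2 - 0.18*p - 3.55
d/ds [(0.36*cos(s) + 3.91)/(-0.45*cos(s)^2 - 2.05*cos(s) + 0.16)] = (0.162*sin(s)^2 - 3.519*cos(s) - 8.2351)*sin(s)/(0.45*cos(s)^2 + 2.05*cos(s) - 0.16)^2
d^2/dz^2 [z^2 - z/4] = 2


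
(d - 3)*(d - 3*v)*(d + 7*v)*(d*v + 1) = d^4*v + 4*d^3*v^2 - 3*d^3*v + d^3 - 21*d^2*v^3 - 12*d^2*v^2 + 4*d^2*v - 3*d^2 + 63*d*v^3 - 21*d*v^2 - 12*d*v + 63*v^2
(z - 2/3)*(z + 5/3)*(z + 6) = z^3 + 7*z^2 + 44*z/9 - 20/3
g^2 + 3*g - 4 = (g - 1)*(g + 4)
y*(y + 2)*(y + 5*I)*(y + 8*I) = y^4 + 2*y^3 + 13*I*y^3 - 40*y^2 + 26*I*y^2 - 80*y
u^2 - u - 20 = (u - 5)*(u + 4)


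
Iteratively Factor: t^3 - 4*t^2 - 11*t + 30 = (t + 3)*(t^2 - 7*t + 10) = (t - 5)*(t + 3)*(t - 2)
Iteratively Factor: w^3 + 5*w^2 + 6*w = (w)*(w^2 + 5*w + 6) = w*(w + 2)*(w + 3)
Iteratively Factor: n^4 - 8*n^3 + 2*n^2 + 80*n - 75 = (n - 5)*(n^3 - 3*n^2 - 13*n + 15) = (n - 5)*(n + 3)*(n^2 - 6*n + 5) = (n - 5)^2*(n + 3)*(n - 1)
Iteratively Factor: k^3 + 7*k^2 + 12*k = (k + 3)*(k^2 + 4*k) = k*(k + 3)*(k + 4)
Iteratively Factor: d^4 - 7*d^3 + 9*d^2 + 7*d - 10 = (d - 2)*(d^3 - 5*d^2 - d + 5) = (d - 2)*(d + 1)*(d^2 - 6*d + 5) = (d - 5)*(d - 2)*(d + 1)*(d - 1)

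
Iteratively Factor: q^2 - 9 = (q + 3)*(q - 3)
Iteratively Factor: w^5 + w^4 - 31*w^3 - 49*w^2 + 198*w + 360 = (w + 3)*(w^4 - 2*w^3 - 25*w^2 + 26*w + 120) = (w - 3)*(w + 3)*(w^3 + w^2 - 22*w - 40) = (w - 3)*(w + 2)*(w + 3)*(w^2 - w - 20) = (w - 5)*(w - 3)*(w + 2)*(w + 3)*(w + 4)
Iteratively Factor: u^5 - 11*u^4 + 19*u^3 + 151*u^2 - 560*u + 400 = (u - 5)*(u^4 - 6*u^3 - 11*u^2 + 96*u - 80) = (u - 5)*(u - 4)*(u^3 - 2*u^2 - 19*u + 20) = (u - 5)*(u - 4)*(u - 1)*(u^2 - u - 20) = (u - 5)^2*(u - 4)*(u - 1)*(u + 4)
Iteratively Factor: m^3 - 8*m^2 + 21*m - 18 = (m - 2)*(m^2 - 6*m + 9) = (m - 3)*(m - 2)*(m - 3)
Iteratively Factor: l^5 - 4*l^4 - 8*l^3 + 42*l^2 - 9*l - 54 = (l + 1)*(l^4 - 5*l^3 - 3*l^2 + 45*l - 54) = (l - 3)*(l + 1)*(l^3 - 2*l^2 - 9*l + 18) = (l - 3)*(l - 2)*(l + 1)*(l^2 - 9) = (l - 3)*(l - 2)*(l + 1)*(l + 3)*(l - 3)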